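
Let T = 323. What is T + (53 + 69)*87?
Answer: 10937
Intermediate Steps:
T + (53 + 69)*87 = 323 + (53 + 69)*87 = 323 + 122*87 = 323 + 10614 = 10937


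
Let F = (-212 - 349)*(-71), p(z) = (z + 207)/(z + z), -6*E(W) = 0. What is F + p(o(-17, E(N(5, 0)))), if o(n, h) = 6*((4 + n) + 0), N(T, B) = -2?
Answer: 2071169/52 ≈ 39830.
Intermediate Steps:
E(W) = 0 (E(W) = -1/6*0 = 0)
o(n, h) = 24 + 6*n (o(n, h) = 6*(4 + n) = 24 + 6*n)
p(z) = (207 + z)/(2*z) (p(z) = (207 + z)/((2*z)) = (207 + z)*(1/(2*z)) = (207 + z)/(2*z))
F = 39831 (F = -561*(-71) = 39831)
F + p(o(-17, E(N(5, 0)))) = 39831 + (207 + (24 + 6*(-17)))/(2*(24 + 6*(-17))) = 39831 + (207 + (24 - 102))/(2*(24 - 102)) = 39831 + (1/2)*(207 - 78)/(-78) = 39831 + (1/2)*(-1/78)*129 = 39831 - 43/52 = 2071169/52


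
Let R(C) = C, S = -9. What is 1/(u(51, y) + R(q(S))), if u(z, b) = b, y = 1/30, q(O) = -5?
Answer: -30/149 ≈ -0.20134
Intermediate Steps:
y = 1/30 ≈ 0.033333
1/(u(51, y) + R(q(S))) = 1/(1/30 - 5) = 1/(-149/30) = -30/149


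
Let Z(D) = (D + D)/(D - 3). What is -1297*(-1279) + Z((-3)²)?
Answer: 1658866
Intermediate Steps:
Z(D) = 2*D/(-3 + D) (Z(D) = (2*D)/(-3 + D) = 2*D/(-3 + D))
-1297*(-1279) + Z((-3)²) = -1297*(-1279) + 2*(-3)²/(-3 + (-3)²) = 1658863 + 2*9/(-3 + 9) = 1658863 + 2*9/6 = 1658863 + 2*9*(⅙) = 1658863 + 3 = 1658866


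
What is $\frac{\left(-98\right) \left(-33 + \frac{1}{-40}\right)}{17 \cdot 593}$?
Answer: $\frac{64729}{201620} \approx 0.32104$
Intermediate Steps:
$\frac{\left(-98\right) \left(-33 + \frac{1}{-40}\right)}{17 \cdot 593} = \frac{\left(-98\right) \left(-33 - \frac{1}{40}\right)}{10081} = \left(-98\right) \left(- \frac{1321}{40}\right) \frac{1}{10081} = \frac{64729}{20} \cdot \frac{1}{10081} = \frac{64729}{201620}$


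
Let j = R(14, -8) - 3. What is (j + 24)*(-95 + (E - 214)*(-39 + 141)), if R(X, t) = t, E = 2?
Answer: -282347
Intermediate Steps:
j = -11 (j = -8 - 3 = -11)
(j + 24)*(-95 + (E - 214)*(-39 + 141)) = (-11 + 24)*(-95 + (2 - 214)*(-39 + 141)) = 13*(-95 - 212*102) = 13*(-95 - 21624) = 13*(-21719) = -282347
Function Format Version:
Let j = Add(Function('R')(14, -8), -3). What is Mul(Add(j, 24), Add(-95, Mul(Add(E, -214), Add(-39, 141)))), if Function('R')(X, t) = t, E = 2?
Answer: -282347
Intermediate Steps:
j = -11 (j = Add(-8, -3) = -11)
Mul(Add(j, 24), Add(-95, Mul(Add(E, -214), Add(-39, 141)))) = Mul(Add(-11, 24), Add(-95, Mul(Add(2, -214), Add(-39, 141)))) = Mul(13, Add(-95, Mul(-212, 102))) = Mul(13, Add(-95, -21624)) = Mul(13, -21719) = -282347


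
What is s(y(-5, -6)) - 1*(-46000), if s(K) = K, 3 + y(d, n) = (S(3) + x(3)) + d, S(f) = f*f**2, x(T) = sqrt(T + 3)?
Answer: 46019 + sqrt(6) ≈ 46021.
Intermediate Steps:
x(T) = sqrt(3 + T)
S(f) = f**3
y(d, n) = 24 + d + sqrt(6) (y(d, n) = -3 + ((3**3 + sqrt(3 + 3)) + d) = -3 + ((27 + sqrt(6)) + d) = -3 + (27 + d + sqrt(6)) = 24 + d + sqrt(6))
s(y(-5, -6)) - 1*(-46000) = (24 - 5 + sqrt(6)) - 1*(-46000) = (19 + sqrt(6)) + 46000 = 46019 + sqrt(6)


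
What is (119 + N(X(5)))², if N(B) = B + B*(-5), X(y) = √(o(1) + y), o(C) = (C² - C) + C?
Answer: 14257 - 952*√6 ≈ 11925.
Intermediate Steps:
o(C) = C²
X(y) = √(1 + y) (X(y) = √(1² + y) = √(1 + y))
N(B) = -4*B (N(B) = B - 5*B = -4*B)
(119 + N(X(5)))² = (119 - 4*√(1 + 5))² = (119 - 4*√6)²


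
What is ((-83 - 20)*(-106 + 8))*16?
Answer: 161504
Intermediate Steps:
((-83 - 20)*(-106 + 8))*16 = -103*(-98)*16 = 10094*16 = 161504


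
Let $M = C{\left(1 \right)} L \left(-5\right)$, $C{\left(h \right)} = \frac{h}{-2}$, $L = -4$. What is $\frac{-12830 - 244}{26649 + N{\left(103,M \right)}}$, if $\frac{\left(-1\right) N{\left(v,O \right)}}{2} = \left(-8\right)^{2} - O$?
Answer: $- \frac{13074}{26501} \approx -0.49334$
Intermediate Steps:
$C{\left(h \right)} = - \frac{h}{2}$ ($C{\left(h \right)} = h \left(- \frac{1}{2}\right) = - \frac{h}{2}$)
$M = -10$ ($M = \left(- \frac{1}{2}\right) 1 \left(-4\right) \left(-5\right) = \left(- \frac{1}{2}\right) \left(-4\right) \left(-5\right) = 2 \left(-5\right) = -10$)
$N{\left(v,O \right)} = -128 + 2 O$ ($N{\left(v,O \right)} = - 2 \left(\left(-8\right)^{2} - O\right) = - 2 \left(64 - O\right) = -128 + 2 O$)
$\frac{-12830 - 244}{26649 + N{\left(103,M \right)}} = \frac{-12830 - 244}{26649 + \left(-128 + 2 \left(-10\right)\right)} = - \frac{13074}{26649 - 148} = - \frac{13074}{26501}$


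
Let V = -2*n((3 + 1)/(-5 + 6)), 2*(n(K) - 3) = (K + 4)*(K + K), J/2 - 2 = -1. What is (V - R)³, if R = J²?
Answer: -405224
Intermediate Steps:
J = 2 (J = 4 + 2*(-1) = 4 - 2 = 2)
n(K) = 3 + K*(4 + K) (n(K) = 3 + ((K + 4)*(K + K))/2 = 3 + ((4 + K)*(2*K))/2 = 3 + (2*K*(4 + K))/2 = 3 + K*(4 + K))
V = -70 (V = -2*(3 + ((3 + 1)/(-5 + 6))² + 4*((3 + 1)/(-5 + 6))) = -2*(3 + (4/1)² + 4*(4/1)) = -2*(3 + (4*1)² + 4*(4*1)) = -2*(3 + 4² + 4*4) = -2*(3 + 16 + 16) = -2*35 = -70)
R = 4 (R = 2² = 4)
(V - R)³ = (-70 - 1*4)³ = (-70 - 4)³ = (-74)³ = -405224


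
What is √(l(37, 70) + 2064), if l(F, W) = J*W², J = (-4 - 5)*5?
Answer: 2*I*√54609 ≈ 467.37*I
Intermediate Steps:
J = -45 (J = -9*5 = -45)
l(F, W) = -45*W²
√(l(37, 70) + 2064) = √(-45*70² + 2064) = √(-45*4900 + 2064) = √(-220500 + 2064) = √(-218436) = 2*I*√54609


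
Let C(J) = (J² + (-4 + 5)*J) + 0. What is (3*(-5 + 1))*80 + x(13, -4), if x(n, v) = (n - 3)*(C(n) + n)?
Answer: 990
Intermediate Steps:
C(J) = J + J² (C(J) = (J² + 1*J) + 0 = (J² + J) + 0 = (J + J²) + 0 = J + J²)
x(n, v) = (-3 + n)*(n + n*(1 + n)) (x(n, v) = (n - 3)*(n*(1 + n) + n) = (-3 + n)*(n + n*(1 + n)))
(3*(-5 + 1))*80 + x(13, -4) = (3*(-5 + 1))*80 + 13*(-6 + 13² - 1*13) = (3*(-4))*80 + 13*(-6 + 169 - 13) = -12*80 + 13*150 = -960 + 1950 = 990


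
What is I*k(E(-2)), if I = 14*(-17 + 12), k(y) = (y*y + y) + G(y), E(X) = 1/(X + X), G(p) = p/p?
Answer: -455/8 ≈ -56.875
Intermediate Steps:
G(p) = 1
E(X) = 1/(2*X)
k(y) = 1 + y + y² (k(y) = (y*y + y) + 1 = (y² + y) + 1 = (y + y²) + 1 = 1 + y + y²)
I = -70 (I = 14*(-5) = -70)
I*k(E(-2)) = -70*(1 + (½)/(-2) + ((½)/(-2))²) = -70*(1 + (½)*(-½) + ((½)*(-½))²) = -70*(1 - ¼ + (-¼)²) = -70*(1 - ¼ + 1/16) = -70*13/16 = -455/8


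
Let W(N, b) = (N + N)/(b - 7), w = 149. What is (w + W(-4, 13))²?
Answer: 196249/9 ≈ 21805.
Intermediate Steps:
W(N, b) = 2*N/(-7 + b) (W(N, b) = (2*N)/(-7 + b) = 2*N/(-7 + b))
(w + W(-4, 13))² = (149 + 2*(-4)/(-7 + 13))² = (149 + 2*(-4)/6)² = (149 + 2*(-4)*(⅙))² = (149 - 4/3)² = (443/3)² = 196249/9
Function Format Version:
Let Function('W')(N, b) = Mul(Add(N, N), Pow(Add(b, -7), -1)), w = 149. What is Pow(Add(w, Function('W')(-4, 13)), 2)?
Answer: Rational(196249, 9) ≈ 21805.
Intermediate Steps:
Function('W')(N, b) = Mul(2, N, Pow(Add(-7, b), -1)) (Function('W')(N, b) = Mul(Mul(2, N), Pow(Add(-7, b), -1)) = Mul(2, N, Pow(Add(-7, b), -1)))
Pow(Add(w, Function('W')(-4, 13)), 2) = Pow(Add(149, Mul(2, -4, Pow(Add(-7, 13), -1))), 2) = Pow(Add(149, Mul(2, -4, Pow(6, -1))), 2) = Pow(Add(149, Mul(2, -4, Rational(1, 6))), 2) = Pow(Add(149, Rational(-4, 3)), 2) = Pow(Rational(443, 3), 2) = Rational(196249, 9)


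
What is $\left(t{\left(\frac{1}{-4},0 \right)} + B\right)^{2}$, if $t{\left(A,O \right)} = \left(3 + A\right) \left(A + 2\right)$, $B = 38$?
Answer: $\frac{469225}{256} \approx 1832.9$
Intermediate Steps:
$t{\left(A,O \right)} = \left(2 + A\right) \left(3 + A\right)$ ($t{\left(A,O \right)} = \left(3 + A\right) \left(2 + A\right) = \left(2 + A\right) \left(3 + A\right)$)
$\left(t{\left(\frac{1}{-4},0 \right)} + B\right)^{2} = \left(\left(6 + \left(\frac{1}{-4}\right)^{2} + \frac{5}{-4}\right) + 38\right)^{2} = \left(\left(6 + \left(- \frac{1}{4}\right)^{2} + 5 \left(- \frac{1}{4}\right)\right) + 38\right)^{2} = \left(\left(6 + \frac{1}{16} - \frac{5}{4}\right) + 38\right)^{2} = \left(\frac{77}{16} + 38\right)^{2} = \left(\frac{685}{16}\right)^{2} = \frac{469225}{256}$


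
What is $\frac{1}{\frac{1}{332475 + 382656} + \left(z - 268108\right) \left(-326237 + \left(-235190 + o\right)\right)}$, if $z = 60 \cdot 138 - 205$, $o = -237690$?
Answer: $\frac{715131}{148601926845217792} \approx 4.8124 \cdot 10^{-12}$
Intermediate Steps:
$z = 8075$ ($z = 8280 - 205 = 8075$)
$\frac{1}{\frac{1}{332475 + 382656} + \left(z - 268108\right) \left(-326237 + \left(-235190 + o\right)\right)} = \frac{1}{\frac{1}{332475 + 382656} + \left(8075 - 268108\right) \left(-326237 - 472880\right)} = \frac{1}{\frac{1}{715131} - 260033 \left(-326237 - 472880\right)} = \frac{1}{\frac{1}{715131} - -207796790861} = \frac{1}{\frac{1}{715131} + 207796790861} = \frac{1}{\frac{148601926845217792}{715131}} = \frac{715131}{148601926845217792}$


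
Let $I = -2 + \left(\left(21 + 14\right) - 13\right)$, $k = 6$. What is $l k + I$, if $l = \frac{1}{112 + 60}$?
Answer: $\frac{1723}{86} \approx 20.035$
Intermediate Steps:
$l = \frac{1}{172} \approx 0.005814$
$I = 20$ ($I = -2 + \left(35 - 13\right) = -2 + 22 = 20$)
$l k + I = \frac{1}{172} \cdot 6 + 20 = \frac{3}{86} + 20 = \frac{1723}{86}$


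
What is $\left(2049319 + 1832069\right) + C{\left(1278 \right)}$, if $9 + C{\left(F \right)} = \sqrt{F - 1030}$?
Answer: $3881379 + 2 \sqrt{62} \approx 3.8814 \cdot 10^{6}$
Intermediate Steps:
$C{\left(F \right)} = -9 + \sqrt{-1030 + F}$ ($C{\left(F \right)} = -9 + \sqrt{F - 1030} = -9 + \sqrt{-1030 + F}$)
$\left(2049319 + 1832069\right) + C{\left(1278 \right)} = \left(2049319 + 1832069\right) - \left(9 - \sqrt{-1030 + 1278}\right) = 3881388 - \left(9 - \sqrt{248}\right) = 3881388 - \left(9 - 2 \sqrt{62}\right) = 3881379 + 2 \sqrt{62}$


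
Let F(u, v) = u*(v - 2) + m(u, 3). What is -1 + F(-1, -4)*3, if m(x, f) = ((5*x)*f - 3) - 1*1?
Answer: -40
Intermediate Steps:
m(x, f) = -4 + 5*f*x (m(x, f) = (5*f*x - 3) - 1 = (-3 + 5*f*x) - 1 = -4 + 5*f*x)
F(u, v) = -4 + 15*u + u*(-2 + v) (F(u, v) = u*(v - 2) + (-4 + 5*3*u) = u*(-2 + v) + (-4 + 15*u) = -4 + 15*u + u*(-2 + v))
-1 + F(-1, -4)*3 = -1 + (-4 + 13*(-1) - 1*(-4))*3 = -1 + (-4 - 13 + 4)*3 = -1 - 13*3 = -1 - 39 = -40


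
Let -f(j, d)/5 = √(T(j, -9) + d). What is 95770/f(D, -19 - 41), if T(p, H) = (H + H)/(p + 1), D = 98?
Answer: 9577*I*√7282/331 ≈ 2469.0*I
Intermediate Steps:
T(p, H) = 2*H/(1 + p) (T(p, H) = (2*H)/(1 + p) = 2*H/(1 + p))
f(j, d) = -5*√(d - 18/(1 + j)) (f(j, d) = -5*√(2*(-9)/(1 + j) + d) = -5*√(-18/(1 + j) + d) = -5*√(d - 18/(1 + j)))
95770/f(D, -19 - 41) = 95770/((-5*√(-18 + (-19 - 41)*(1 + 98))/√(1 + 98))) = 95770/((-5*√11*√(-18 - 60*99)/33)) = 95770/((-5*√11*√(-18 - 5940)/33)) = 95770/((-5*I*√7282/11)) = 95770*(I*√7282/3310) = 9577*I*√7282/331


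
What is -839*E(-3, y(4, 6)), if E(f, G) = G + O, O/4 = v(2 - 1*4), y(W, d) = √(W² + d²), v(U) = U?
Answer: 6712 - 1678*√13 ≈ 661.88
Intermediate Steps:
O = -8 (O = 4*(2 - 1*4) = 4*(2 - 4) = 4*(-2) = -8)
E(f, G) = -8 + G (E(f, G) = G - 8 = -8 + G)
-839*E(-3, y(4, 6)) = -839*(-8 + √(4² + 6²)) = -839*(-8 + √(16 + 36)) = -839*(-8 + √52) = -839*(-8 + 2*√13) = 6712 - 1678*√13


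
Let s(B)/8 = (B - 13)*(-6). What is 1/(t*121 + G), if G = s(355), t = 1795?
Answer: 1/200779 ≈ 4.9806e-6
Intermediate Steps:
s(B) = 624 - 48*B (s(B) = 8*((B - 13)*(-6)) = 8*((-13 + B)*(-6)) = 8*(78 - 6*B) = 624 - 48*B)
G = -16416 (G = 624 - 48*355 = 624 - 17040 = -16416)
1/(t*121 + G) = 1/(1795*121 - 16416) = 1/(217195 - 16416) = 1/200779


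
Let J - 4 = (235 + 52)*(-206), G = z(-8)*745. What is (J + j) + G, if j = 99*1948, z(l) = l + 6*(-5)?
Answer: 105424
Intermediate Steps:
z(l) = -30 + l (z(l) = l - 30 = -30 + l)
j = 192852
G = -28310 (G = (-30 - 8)*745 = -38*745 = -28310)
J = -59118 (J = 4 + (235 + 52)*(-206) = 4 + 287*(-206) = 4 - 59122 = -59118)
(J + j) + G = (-59118 + 192852) - 28310 = 133734 - 28310 = 105424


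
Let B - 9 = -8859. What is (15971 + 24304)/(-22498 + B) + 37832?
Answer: 1185917261/31348 ≈ 37831.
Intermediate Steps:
B = -8850 (B = 9 - 8859 = -8850)
(15971 + 24304)/(-22498 + B) + 37832 = (15971 + 24304)/(-22498 - 8850) + 37832 = 40275/(-31348) + 37832 = 40275*(-1/31348) + 37832 = -40275/31348 + 37832 = 1185917261/31348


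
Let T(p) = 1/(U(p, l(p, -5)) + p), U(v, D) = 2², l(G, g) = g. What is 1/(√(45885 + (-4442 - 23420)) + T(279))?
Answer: -283/1443444046 + 80089*√18023/1443444046 ≈ 0.0074486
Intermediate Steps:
U(v, D) = 4
T(p) = 1/(4 + p)
1/(√(45885 + (-4442 - 23420)) + T(279)) = 1/(√(45885 + (-4442 - 23420)) + 1/(4 + 279)) = 1/(√(45885 - 27862) + 1/283) = 1/(√18023 + 1/283) = 1/(1/283 + √18023)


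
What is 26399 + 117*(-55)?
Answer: 19964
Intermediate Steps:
26399 + 117*(-55) = 26399 - 6435 = 19964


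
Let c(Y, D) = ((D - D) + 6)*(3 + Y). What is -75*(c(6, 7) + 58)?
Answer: -8400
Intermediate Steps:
c(Y, D) = 18 + 6*Y (c(Y, D) = (0 + 6)*(3 + Y) = 6*(3 + Y) = 18 + 6*Y)
-75*(c(6, 7) + 58) = -75*((18 + 6*6) + 58) = -75*((18 + 36) + 58) = -75*(54 + 58) = -75*112 = -8400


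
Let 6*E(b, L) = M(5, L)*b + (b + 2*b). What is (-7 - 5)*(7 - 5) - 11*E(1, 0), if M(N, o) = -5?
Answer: -61/3 ≈ -20.333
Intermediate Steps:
E(b, L) = -b/3 (E(b, L) = (-5*b + (b + 2*b))/6 = (-5*b + 3*b)/6 = (-2*b)/6 = -b/3)
(-7 - 5)*(7 - 5) - 11*E(1, 0) = (-7 - 5)*(7 - 5) - (-11)/3 = -12*2 - 11*(-1/3) = -24 + 11/3 = -61/3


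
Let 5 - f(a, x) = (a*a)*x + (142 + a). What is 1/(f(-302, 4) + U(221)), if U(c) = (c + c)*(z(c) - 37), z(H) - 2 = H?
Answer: -1/282439 ≈ -3.5406e-6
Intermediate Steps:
z(H) = 2 + H
f(a, x) = -137 - a - x*a² (f(a, x) = 5 - ((a*a)*x + (142 + a)) = 5 - (a²*x + (142 + a)) = 5 - (x*a² + (142 + a)) = 5 - (142 + a + x*a²) = 5 + (-142 - a - x*a²) = -137 - a - x*a²)
U(c) = 2*c*(-35 + c) (U(c) = (c + c)*((2 + c) - 37) = (2*c)*(-35 + c) = 2*c*(-35 + c))
1/(f(-302, 4) + U(221)) = 1/((-137 - 1*(-302) - 1*4*(-302)²) + 2*221*(-35 + 221)) = 1/((-137 + 302 - 1*4*91204) + 2*221*186) = 1/((-137 + 302 - 364816) + 82212) = 1/(-364651 + 82212) = 1/(-282439) = -1/282439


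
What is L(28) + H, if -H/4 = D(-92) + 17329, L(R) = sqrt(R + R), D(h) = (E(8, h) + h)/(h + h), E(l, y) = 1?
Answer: -3188627/46 + 2*sqrt(14) ≈ -69311.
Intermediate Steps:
D(h) = (1 + h)/(2*h) (D(h) = (1 + h)/(h + h) = (1 + h)/((2*h)) = (1 + h)*(1/(2*h)) = (1 + h)/(2*h))
L(R) = sqrt(2)*sqrt(R) (L(R) = sqrt(2*R) = sqrt(2)*sqrt(R))
H = -3188627/46 (H = -4*((1/2)*(1 - 92)/(-92) + 17329) = -4*((1/2)*(-1/92)*(-91) + 17329) = -4*(91/184 + 17329) = -4*3188627/184 = -3188627/46 ≈ -69318.)
L(28) + H = sqrt(2)*sqrt(28) - 3188627/46 = sqrt(2)*(2*sqrt(7)) - 3188627/46 = 2*sqrt(14) - 3188627/46 = -3188627/46 + 2*sqrt(14)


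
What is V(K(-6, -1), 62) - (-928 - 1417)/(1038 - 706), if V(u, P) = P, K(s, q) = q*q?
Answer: 22929/332 ≈ 69.063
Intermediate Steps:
K(s, q) = q²
V(K(-6, -1), 62) - (-928 - 1417)/(1038 - 706) = 62 - (-928 - 1417)/(1038 - 706) = 62 - (-2345)/332 = 62 - 1*(-2345/332) = 62 + 2345/332 = 22929/332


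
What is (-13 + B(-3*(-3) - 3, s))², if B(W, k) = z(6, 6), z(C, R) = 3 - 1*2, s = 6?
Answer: 144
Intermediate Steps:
z(C, R) = 1 (z(C, R) = 3 - 2 = 1)
B(W, k) = 1
(-13 + B(-3*(-3) - 3, s))² = (-13 + 1)² = (-12)² = 144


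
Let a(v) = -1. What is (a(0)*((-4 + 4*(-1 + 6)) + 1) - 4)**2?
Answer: 441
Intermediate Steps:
(a(0)*((-4 + 4*(-1 + 6)) + 1) - 4)**2 = (-((-4 + 4*(-1 + 6)) + 1) - 4)**2 = (-((-4 + 4*5) + 1) - 4)**2 = (-((-4 + 20) + 1) - 4)**2 = (-(16 + 1) - 4)**2 = (-1*17 - 4)**2 = (-17 - 4)**2 = (-21)**2 = 441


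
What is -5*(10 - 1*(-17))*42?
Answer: -5670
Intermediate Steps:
-5*(10 - 1*(-17))*42 = -5*(10 + 17)*42 = -5*27*42 = -135*42 = -5670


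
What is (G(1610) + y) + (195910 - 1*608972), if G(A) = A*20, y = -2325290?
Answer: -2706152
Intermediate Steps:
G(A) = 20*A
(G(1610) + y) + (195910 - 1*608972) = (20*1610 - 2325290) + (195910 - 1*608972) = (32200 - 2325290) + (195910 - 608972) = -2293090 - 413062 = -2706152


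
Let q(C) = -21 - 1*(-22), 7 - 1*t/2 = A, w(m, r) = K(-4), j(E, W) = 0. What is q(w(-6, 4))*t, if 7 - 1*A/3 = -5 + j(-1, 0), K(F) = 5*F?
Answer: -58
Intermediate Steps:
A = 36 (A = 21 - 3*(-5 + 0) = 21 - 3*(-5) = 21 + 15 = 36)
w(m, r) = -20 (w(m, r) = 5*(-4) = -20)
t = -58 (t = 14 - 2*36 = 14 - 72 = -58)
q(C) = 1 (q(C) = -21 + 22 = 1)
q(w(-6, 4))*t = 1*(-58) = -58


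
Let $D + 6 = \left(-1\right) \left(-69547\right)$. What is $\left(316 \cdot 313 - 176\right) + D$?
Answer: $168273$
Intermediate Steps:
$D = 69541$ ($D = -6 - -69547 = -6 + 69547 = 69541$)
$\left(316 \cdot 313 - 176\right) + D = \left(316 \cdot 313 - 176\right) + 69541 = \left(98908 - 176\right) + 69541 = 98732 + 69541 = 168273$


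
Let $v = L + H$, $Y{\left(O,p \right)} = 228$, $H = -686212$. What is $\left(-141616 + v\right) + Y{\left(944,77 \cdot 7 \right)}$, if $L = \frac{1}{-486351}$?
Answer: $- \frac{402504087601}{486351} \approx -8.276 \cdot 10^{5}$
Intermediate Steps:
$L = - \frac{1}{486351} \approx -2.0561 \cdot 10^{-6}$
$v = - \frac{333739892413}{486351}$ ($v = - \frac{1}{486351} - 686212 = - \frac{333739892413}{486351} \approx -6.8621 \cdot 10^{5}$)
$\left(-141616 + v\right) + Y{\left(944,77 \cdot 7 \right)} = \left(-141616 - \frac{333739892413}{486351}\right) + 228 = - \frac{402614975629}{486351} + 228 = - \frac{402504087601}{486351}$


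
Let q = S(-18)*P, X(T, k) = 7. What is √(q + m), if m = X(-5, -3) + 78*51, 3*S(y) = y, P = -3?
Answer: √4003 ≈ 63.269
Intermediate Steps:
S(y) = y/3
m = 3985 (m = 7 + 78*51 = 7 + 3978 = 3985)
q = 18 (q = ((⅓)*(-18))*(-3) = -6*(-3) = 18)
√(q + m) = √(18 + 3985) = √4003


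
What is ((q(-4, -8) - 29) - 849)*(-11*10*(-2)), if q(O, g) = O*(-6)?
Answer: -187880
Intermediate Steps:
q(O, g) = -6*O
((q(-4, -8) - 29) - 849)*(-11*10*(-2)) = ((-6*(-4) - 29) - 849)*(-11*10*(-2)) = ((24 - 29) - 849)*(-110*(-2)) = (-5 - 849)*220 = -854*220 = -187880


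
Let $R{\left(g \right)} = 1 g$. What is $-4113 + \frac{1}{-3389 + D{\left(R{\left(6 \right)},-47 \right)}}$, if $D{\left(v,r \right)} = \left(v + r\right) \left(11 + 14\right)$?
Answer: $- \frac{18154783}{4414} \approx -4113.0$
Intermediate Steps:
$R{\left(g \right)} = g$
$D{\left(v,r \right)} = 25 r + 25 v$ ($D{\left(v,r \right)} = \left(r + v\right) 25 = 25 r + 25 v$)
$-4113 + \frac{1}{-3389 + D{\left(R{\left(6 \right)},-47 \right)}} = -4113 + \frac{1}{-3389 + \left(25 \left(-47\right) + 25 \cdot 6\right)} = -4113 + \frac{1}{-3389 + \left(-1175 + 150\right)} = -4113 + \frac{1}{-3389 - 1025} = -4113 + \frac{1}{-4414} = -4113 - \frac{1}{4414} = - \frac{18154783}{4414}$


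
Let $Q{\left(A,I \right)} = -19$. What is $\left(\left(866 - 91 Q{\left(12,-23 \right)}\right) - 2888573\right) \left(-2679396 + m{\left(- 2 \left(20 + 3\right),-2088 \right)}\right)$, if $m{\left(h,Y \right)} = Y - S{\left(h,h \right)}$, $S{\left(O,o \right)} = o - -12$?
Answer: $7738605708100$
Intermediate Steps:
$S{\left(O,o \right)} = 12 + o$ ($S{\left(O,o \right)} = o + 12 = 12 + o$)
$m{\left(h,Y \right)} = -12 + Y - h$ ($m{\left(h,Y \right)} = Y - \left(12 + h\right) = -12 + Y - h$)
$\left(\left(866 - 91 Q{\left(12,-23 \right)}\right) - 2888573\right) \left(-2679396 + m{\left(- 2 \left(20 + 3\right),-2088 \right)}\right) = \left(\left(866 - -1729\right) - 2888573\right) \left(-2679396 - \left(2100 - 2 \left(20 + 3\right)\right)\right) = \left(\left(866 + 1729\right) - 2888573\right) \left(-2679396 - \left(2100 - 46\right)\right) = \left(2595 - 2888573\right) \left(-2679396 - 2054\right) = - 2885978 \left(-2679396 - 2054\right) = \left(-2885978\right) \left(-2681450\right) = 7738605708100$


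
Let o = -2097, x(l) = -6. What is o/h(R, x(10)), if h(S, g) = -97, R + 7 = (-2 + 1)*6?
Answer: 2097/97 ≈ 21.619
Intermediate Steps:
R = -13 (R = -7 + (-2 + 1)*6 = -7 - 1*6 = -7 - 6 = -13)
o/h(R, x(10)) = -2097/(-97) = -2097*(-1/97) = 2097/97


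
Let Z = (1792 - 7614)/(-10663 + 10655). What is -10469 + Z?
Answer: -38965/4 ≈ -9741.3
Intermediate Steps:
Z = 2911/4 (Z = -5822/(-8) = -5822*(-⅛) = 2911/4 ≈ 727.75)
-10469 + Z = -10469 + 2911/4 = -38965/4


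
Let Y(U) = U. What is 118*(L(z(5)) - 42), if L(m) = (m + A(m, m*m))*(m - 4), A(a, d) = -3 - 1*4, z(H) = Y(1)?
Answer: -2832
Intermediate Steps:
z(H) = 1
A(a, d) = -7 (A(a, d) = -3 - 4 = -7)
L(m) = (-7 + m)*(-4 + m) (L(m) = (m - 7)*(m - 4) = (-7 + m)*(-4 + m))
118*(L(z(5)) - 42) = 118*((28 + 1**2 - 11*1) - 42) = 118*((28 + 1 - 11) - 42) = 118*(18 - 42) = 118*(-24) = -2832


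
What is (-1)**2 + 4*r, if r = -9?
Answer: -35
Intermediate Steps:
(-1)**2 + 4*r = (-1)**2 + 4*(-9) = 1 - 36 = -35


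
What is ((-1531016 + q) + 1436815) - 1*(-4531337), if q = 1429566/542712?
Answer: 401348063733/90452 ≈ 4.4371e+6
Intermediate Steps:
q = 238261/90452 (q = 1429566*(1/542712) = 238261/90452 ≈ 2.6341)
((-1531016 + q) + 1436815) - 1*(-4531337) = ((-1531016 + 238261/90452) + 1436815) - 1*(-4531337) = (-138483220971/90452 + 1436815) + 4531337 = -8520430591/90452 + 4531337 = 401348063733/90452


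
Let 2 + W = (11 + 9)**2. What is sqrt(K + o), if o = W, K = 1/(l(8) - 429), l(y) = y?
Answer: sqrt(70541497)/421 ≈ 19.950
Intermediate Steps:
K = -1/421 (K = 1/(8 - 429) = 1/(-421) = -1/421 ≈ -0.0023753)
W = 398 (W = -2 + (11 + 9)**2 = -2 + 20**2 = -2 + 400 = 398)
o = 398
sqrt(K + o) = sqrt(-1/421 + 398) = sqrt(167557/421) = sqrt(70541497)/421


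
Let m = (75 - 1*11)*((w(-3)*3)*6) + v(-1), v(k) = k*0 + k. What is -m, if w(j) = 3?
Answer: -3455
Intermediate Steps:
v(k) = k (v(k) = 0 + k = k)
m = 3455 (m = (75 - 1*11)*((3*3)*6) - 1 = (75 - 11)*(9*6) - 1 = 64*54 - 1 = 3456 - 1 = 3455)
-m = -1*3455 = -3455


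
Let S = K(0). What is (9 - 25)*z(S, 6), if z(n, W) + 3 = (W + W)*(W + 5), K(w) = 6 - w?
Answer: -2064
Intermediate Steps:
S = 6 (S = 6 - 1*0 = 6 + 0 = 6)
z(n, W) = -3 + 2*W*(5 + W) (z(n, W) = -3 + (W + W)*(W + 5) = -3 + (2*W)*(5 + W) = -3 + 2*W*(5 + W))
(9 - 25)*z(S, 6) = (9 - 25)*(-3 + 2*6² + 10*6) = -16*(-3 + 2*36 + 60) = -16*(-3 + 72 + 60) = -16*129 = -2064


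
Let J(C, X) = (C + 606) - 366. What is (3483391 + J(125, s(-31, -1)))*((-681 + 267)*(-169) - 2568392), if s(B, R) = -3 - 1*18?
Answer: -8703906568056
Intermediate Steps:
s(B, R) = -21 (s(B, R) = -3 - 18 = -21)
J(C, X) = 240 + C (J(C, X) = (606 + C) - 366 = 240 + C)
(3483391 + J(125, s(-31, -1)))*((-681 + 267)*(-169) - 2568392) = (3483391 + (240 + 125))*((-681 + 267)*(-169) - 2568392) = (3483391 + 365)*(-414*(-169) - 2568392) = 3483756*(69966 - 2568392) = 3483756*(-2498426) = -8703906568056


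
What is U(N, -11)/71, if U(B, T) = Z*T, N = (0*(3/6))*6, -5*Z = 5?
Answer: 11/71 ≈ 0.15493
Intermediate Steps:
Z = -1 (Z = -⅕*5 = -1)
N = 0 (N = (0*(3*(⅙)))*6 = (0*(½))*6 = 0*6 = 0)
U(B, T) = -T
U(N, -11)/71 = -1*(-11)/71 = 11*(1/71) = 11/71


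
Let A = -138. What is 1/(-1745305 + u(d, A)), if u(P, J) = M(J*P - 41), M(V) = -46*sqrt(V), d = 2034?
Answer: I/(-1745305*I + 46*sqrt(280733)) ≈ -5.7285e-7 + 7.9998e-9*I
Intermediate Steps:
u(P, J) = -46*sqrt(-41 + J*P) (u(P, J) = -46*sqrt(J*P - 41) = -46*sqrt(-41 + J*P))
1/(-1745305 + u(d, A)) = 1/(-1745305 - 46*sqrt(-41 - 138*2034)) = 1/(-1745305 - 46*sqrt(-41 - 280692)) = 1/(-1745305 - 46*I*sqrt(280733))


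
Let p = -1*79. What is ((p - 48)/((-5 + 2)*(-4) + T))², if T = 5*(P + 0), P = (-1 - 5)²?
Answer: 16129/36864 ≈ 0.43753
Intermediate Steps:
P = 36 (P = (-6)² = 36)
T = 180 (T = 5*(36 + 0) = 5*36 = 180)
p = -79
((p - 48)/((-5 + 2)*(-4) + T))² = ((-79 - 48)/((-5 + 2)*(-4) + 180))² = (-127/(-3*(-4) + 180))² = (-127/(12 + 180))² = (-127/192)² = 16129/36864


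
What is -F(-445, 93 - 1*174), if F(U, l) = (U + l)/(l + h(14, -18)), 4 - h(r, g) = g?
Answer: -526/59 ≈ -8.9153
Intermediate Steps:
h(r, g) = 4 - g
F(U, l) = (U + l)/(22 + l) (F(U, l) = (U + l)/(l + (4 - 1*(-18))) = (U + l)/(l + (4 + 18)) = (U + l)/(l + 22) = (U + l)/(22 + l))
-F(-445, 93 - 1*174) = -(-445 + (93 - 1*174))/(22 + (93 - 1*174)) = -(-445 + (93 - 174))/(22 + (93 - 174)) = -(-445 - 81)/(22 - 81) = -(-526)/(-59) = -(-1)*(-526)/59 = -1*526/59 = -526/59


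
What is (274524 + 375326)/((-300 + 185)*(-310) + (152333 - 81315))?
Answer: 324925/53334 ≈ 6.0923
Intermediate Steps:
(274524 + 375326)/((-300 + 185)*(-310) + (152333 - 81315)) = 649850/(-115*(-310) + 71018) = 649850/(35650 + 71018) = 649850/106668 = 649850*(1/106668) = 324925/53334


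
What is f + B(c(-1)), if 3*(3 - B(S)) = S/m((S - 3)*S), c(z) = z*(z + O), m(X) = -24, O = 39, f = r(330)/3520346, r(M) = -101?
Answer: 156653579/63366228 ≈ 2.4722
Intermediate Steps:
f = -101/3520346 ≈ -2.8690e-5
c(z) = z*(39 + z) (c(z) = z*(z + 39) = z*(39 + z))
B(S) = 3 + S/72 (B(S) = 3 - S/(3*(-24)) = 3 - S*(-1)/(3*24) = 3 - (-1)*S/72 = 3 + S/72)
f + B(c(-1)) = -101/3520346 + (3 + (-(39 - 1))/72) = -101/3520346 + (3 + (-1*38)/72) = -101/3520346 + (3 + (1/72)*(-38)) = -101/3520346 + (3 - 19/36) = -101/3520346 + 89/36 = 156653579/63366228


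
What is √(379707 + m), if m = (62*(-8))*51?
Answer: 3*√39379 ≈ 595.32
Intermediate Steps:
m = -25296 (m = -496*51 = -25296)
√(379707 + m) = √(379707 - 25296) = √354411 = 3*√39379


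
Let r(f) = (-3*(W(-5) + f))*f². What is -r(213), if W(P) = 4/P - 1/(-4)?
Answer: 578318643/20 ≈ 2.8916e+7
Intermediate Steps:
W(P) = ¼ + 4/P (W(P) = 4/P - 1*(-¼) = 4/P + ¼ = ¼ + 4/P)
r(f) = f²*(33/20 - 3*f) (r(f) = (-3*((¼)*(16 - 5)/(-5) + f))*f² = (-3*((¼)*(-⅕)*11 + f))*f² = (-3*(-11/20 + f))*f² = (33/20 - 3*f)*f² = f²*(33/20 - 3*f))
-r(213) = -213²*(33/20 - 3*213) = -45369*(33/20 - 639) = -45369*(-12747)/20 = -1*(-578318643/20) = 578318643/20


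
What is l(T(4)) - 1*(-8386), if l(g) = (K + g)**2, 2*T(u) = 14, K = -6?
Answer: 8387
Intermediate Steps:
T(u) = 7 (T(u) = (1/2)*14 = 7)
l(g) = (-6 + g)**2
l(T(4)) - 1*(-8386) = (-6 + 7)**2 - 1*(-8386) = 1**2 + 8386 = 1 + 8386 = 8387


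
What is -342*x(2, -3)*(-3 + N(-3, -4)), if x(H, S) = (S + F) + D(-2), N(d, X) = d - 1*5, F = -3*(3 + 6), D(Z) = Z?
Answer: -120384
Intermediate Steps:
F = -27 (F = -3*9 = -27)
N(d, X) = -5 + d (N(d, X) = d - 5 = -5 + d)
x(H, S) = -29 + S (x(H, S) = (S - 27) - 2 = (-27 + S) - 2 = -29 + S)
-342*x(2, -3)*(-3 + N(-3, -4)) = -342*(-29 - 3)*(-3 + (-5 - 3)) = -(-10944)*(-3 - 8) = -(-10944)*(-11) = -342*352 = -120384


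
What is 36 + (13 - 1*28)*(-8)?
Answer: 156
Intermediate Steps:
36 + (13 - 1*28)*(-8) = 36 + (13 - 28)*(-8) = 36 - 15*(-8) = 36 + 120 = 156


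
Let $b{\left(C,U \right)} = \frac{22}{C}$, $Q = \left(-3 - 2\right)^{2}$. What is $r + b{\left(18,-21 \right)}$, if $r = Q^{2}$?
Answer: $\frac{5636}{9} \approx 626.22$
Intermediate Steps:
$Q = 25$ ($Q = \left(-5\right)^{2} = 25$)
$r = 625$ ($r = 25^{2} = 625$)
$r + b{\left(18,-21 \right)} = 625 + \frac{22}{18} = 625 + 22 \cdot \frac{1}{18} = 625 + \frac{11}{9} = \frac{5636}{9}$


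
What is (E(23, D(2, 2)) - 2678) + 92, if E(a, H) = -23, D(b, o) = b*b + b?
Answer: -2609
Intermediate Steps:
D(b, o) = b + b**2 (D(b, o) = b**2 + b = b + b**2)
(E(23, D(2, 2)) - 2678) + 92 = (-23 - 2678) + 92 = -2701 + 92 = -2609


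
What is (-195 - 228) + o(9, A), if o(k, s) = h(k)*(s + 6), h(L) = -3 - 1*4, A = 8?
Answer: -521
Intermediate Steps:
h(L) = -7 (h(L) = -3 - 4 = -7)
o(k, s) = -42 - 7*s (o(k, s) = -7*(s + 6) = -7*(6 + s) = -42 - 7*s)
(-195 - 228) + o(9, A) = (-195 - 228) + (-42 - 7*8) = -423 + (-42 - 56) = -423 - 98 = -521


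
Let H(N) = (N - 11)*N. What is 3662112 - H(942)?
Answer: 2785110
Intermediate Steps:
H(N) = N*(-11 + N) (H(N) = (-11 + N)*N = N*(-11 + N))
3662112 - H(942) = 3662112 - 942*(-11 + 942) = 3662112 - 942*931 = 3662112 - 1*877002 = 3662112 - 877002 = 2785110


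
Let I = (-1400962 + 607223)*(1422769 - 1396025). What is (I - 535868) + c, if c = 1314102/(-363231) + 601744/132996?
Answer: -28486167996638196742/1341896391 ≈ -2.1228e+10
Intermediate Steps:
I = -21227755816 (I = -793739*26744 = -21227755816)
c = 1216715702/1341896391 (c = 1314102*(-1/363231) + 601744*(1/132996) = -438034/121077 + 150436/33249 = 1216715702/1341896391 ≈ 0.90671)
(I - 535868) + c = (-21227755816 - 535868) + 1216715702/1341896391 = -21228291684 + 1216715702/1341896391 = -28486167996638196742/1341896391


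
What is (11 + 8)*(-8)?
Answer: -152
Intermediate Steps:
(11 + 8)*(-8) = 19*(-8) = -152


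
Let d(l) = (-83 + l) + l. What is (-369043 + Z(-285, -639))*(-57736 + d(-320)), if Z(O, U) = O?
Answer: 21590545552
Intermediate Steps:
d(l) = -83 + 2*l
(-369043 + Z(-285, -639))*(-57736 + d(-320)) = (-369043 - 285)*(-57736 + (-83 + 2*(-320))) = -369328*(-57736 + (-83 - 640)) = -369328*(-57736 - 723) = -369328*(-58459) = 21590545552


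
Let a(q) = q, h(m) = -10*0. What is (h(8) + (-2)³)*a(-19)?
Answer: 152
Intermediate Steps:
h(m) = 0
(h(8) + (-2)³)*a(-19) = (0 + (-2)³)*(-19) = (0 - 8)*(-19) = -8*(-19) = 152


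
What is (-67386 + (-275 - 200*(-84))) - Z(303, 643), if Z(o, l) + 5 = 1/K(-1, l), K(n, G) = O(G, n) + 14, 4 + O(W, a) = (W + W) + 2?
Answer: -66011089/1298 ≈ -50856.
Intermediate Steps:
O(W, a) = -2 + 2*W (O(W, a) = -4 + ((W + W) + 2) = -4 + (2*W + 2) = -4 + (2 + 2*W) = -2 + 2*W)
K(n, G) = 12 + 2*G (K(n, G) = (-2 + 2*G) + 14 = 12 + 2*G)
Z(o, l) = -5 + 1/(12 + 2*l)
(-67386 + (-275 - 200*(-84))) - Z(303, 643) = (-67386 + (-275 - 200*(-84))) - (-59 - 10*643)/(2*(6 + 643)) = (-67386 + (-275 + 16800)) - (-59 - 6430)/(2*649) = (-67386 + 16525) - (-6489)/(2*649) = -50861 - 1*(-6489/1298) = -50861 + 6489/1298 = -66011089/1298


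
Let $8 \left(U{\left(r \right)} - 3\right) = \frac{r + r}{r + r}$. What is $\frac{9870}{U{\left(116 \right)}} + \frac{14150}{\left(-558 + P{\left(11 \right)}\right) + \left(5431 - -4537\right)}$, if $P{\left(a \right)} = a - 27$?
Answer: $\frac{74210399}{23485} \approx 3159.9$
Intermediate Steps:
$P{\left(a \right)} = -27 + a$
$U{\left(r \right)} = \frac{25}{8}$ ($U{\left(r \right)} = 3 + \frac{\left(r + r\right) \frac{1}{r + r}}{8} = 3 + \frac{2 r \frac{1}{2 r}}{8} = 3 + \frac{1}{8} \cdot 1 = 3 + \frac{1}{8} = \frac{25}{8}$)
$\frac{9870}{U{\left(116 \right)}} + \frac{14150}{\left(-558 + P{\left(11 \right)}\right) + \left(5431 - -4537\right)} = \frac{9870}{\frac{25}{8}} + \frac{14150}{\left(-558 + \left(-27 + 11\right)\right) + \left(5431 - -4537\right)} = 9870 \cdot \frac{8}{25} + \frac{14150}{\left(-558 - 16\right) + \left(5431 + 4537\right)} = \frac{15792}{5} + \frac{14150}{-574 + 9968} = \frac{15792}{5} + \frac{14150}{9394} = \frac{15792}{5} + 14150 \cdot \frac{1}{9394} = \frac{15792}{5} + \frac{7075}{4697} = \frac{74210399}{23485}$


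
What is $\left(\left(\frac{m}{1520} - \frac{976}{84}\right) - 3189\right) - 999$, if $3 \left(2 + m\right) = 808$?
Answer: $- \frac{67023113}{15960} \approx -4199.4$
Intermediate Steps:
$m = \frac{802}{3}$ ($m = -2 + \frac{1}{3} \cdot 808 = -2 + \frac{808}{3} = \frac{802}{3} \approx 267.33$)
$\left(\left(\frac{m}{1520} - \frac{976}{84}\right) - 3189\right) - 999 = \left(\left(\frac{802}{3 \cdot 1520} - \frac{976}{84}\right) - 3189\right) - 999 = \left(\left(\frac{802}{3} \cdot \frac{1}{1520} - \frac{244}{21}\right) - 3189\right) - 999 = \left(\left(\frac{401}{2280} - \frac{244}{21}\right) - 3189\right) - 999 = \left(- \frac{182633}{15960} - 3189\right) - 999 = - \frac{51079073}{15960} - 999 = - \frac{67023113}{15960}$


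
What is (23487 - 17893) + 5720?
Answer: 11314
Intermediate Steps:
(23487 - 17893) + 5720 = 5594 + 5720 = 11314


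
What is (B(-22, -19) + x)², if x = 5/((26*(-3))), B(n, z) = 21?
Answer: 2666689/6084 ≈ 438.31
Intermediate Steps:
x = -5/78 (x = 5/(-78) = 5*(-1/78) = -5/78 ≈ -0.064103)
(B(-22, -19) + x)² = (21 - 5/78)² = (1633/78)² = 2666689/6084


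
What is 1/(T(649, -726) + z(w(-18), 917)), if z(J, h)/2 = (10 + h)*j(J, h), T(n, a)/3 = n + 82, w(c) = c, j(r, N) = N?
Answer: 1/1702311 ≈ 5.8744e-7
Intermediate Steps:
T(n, a) = 246 + 3*n (T(n, a) = 3*(n + 82) = 3*(82 + n) = 246 + 3*n)
z(J, h) = 2*h*(10 + h) (z(J, h) = 2*((10 + h)*h) = 2*(h*(10 + h)) = 2*h*(10 + h))
1/(T(649, -726) + z(w(-18), 917)) = 1/((246 + 3*649) + 2*917*(10 + 917)) = 1/((246 + 1947) + 2*917*927) = 1/(2193 + 1700118) = 1/1702311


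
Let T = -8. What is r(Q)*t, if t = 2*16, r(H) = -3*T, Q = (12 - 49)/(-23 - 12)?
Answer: 768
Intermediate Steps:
Q = 37/35 (Q = -37/(-35) = -37*(-1/35) = 37/35 ≈ 1.0571)
r(H) = 24 (r(H) = -3*(-8) = 24)
t = 32
r(Q)*t = 24*32 = 768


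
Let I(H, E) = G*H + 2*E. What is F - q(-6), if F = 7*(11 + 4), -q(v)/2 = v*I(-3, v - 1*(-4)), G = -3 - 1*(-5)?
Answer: 225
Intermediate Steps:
G = 2 (G = -3 + 5 = 2)
I(H, E) = 2*E + 2*H (I(H, E) = 2*H + 2*E = 2*E + 2*H)
q(v) = -2*v*(2 + 2*v) (q(v) = -2*v*(2*(v - 1*(-4)) + 2*(-3)) = -2*v*(2*(v + 4) - 6) = -2*v*(2*(4 + v) - 6) = -2*v*((8 + 2*v) - 6) = -2*v*(2 + 2*v))
F = 105 (F = 7*15 = 105)
F - q(-6) = 105 - (-4)*(-6)*(1 - 6) = 105 - (-4)*(-6)*(-5) = 105 - 1*(-120) = 105 + 120 = 225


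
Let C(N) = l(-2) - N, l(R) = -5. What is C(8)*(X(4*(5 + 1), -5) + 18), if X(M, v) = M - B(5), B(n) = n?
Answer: -481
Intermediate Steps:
X(M, v) = -5 + M (X(M, v) = M - 1*5 = M - 5 = -5 + M)
C(N) = -5 - N
C(8)*(X(4*(5 + 1), -5) + 18) = (-5 - 1*8)*((-5 + 4*(5 + 1)) + 18) = (-5 - 8)*((-5 + 4*6) + 18) = -13*((-5 + 24) + 18) = -13*(19 + 18) = -13*37 = -481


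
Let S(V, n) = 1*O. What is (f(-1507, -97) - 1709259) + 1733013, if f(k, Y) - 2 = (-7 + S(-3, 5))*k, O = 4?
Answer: 28277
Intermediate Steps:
S(V, n) = 4 (S(V, n) = 1*4 = 4)
f(k, Y) = 2 - 3*k (f(k, Y) = 2 + (-7 + 4)*k = 2 - 3*k)
(f(-1507, -97) - 1709259) + 1733013 = ((2 - 3*(-1507)) - 1709259) + 1733013 = ((2 + 4521) - 1709259) + 1733013 = (4523 - 1709259) + 1733013 = -1704736 + 1733013 = 28277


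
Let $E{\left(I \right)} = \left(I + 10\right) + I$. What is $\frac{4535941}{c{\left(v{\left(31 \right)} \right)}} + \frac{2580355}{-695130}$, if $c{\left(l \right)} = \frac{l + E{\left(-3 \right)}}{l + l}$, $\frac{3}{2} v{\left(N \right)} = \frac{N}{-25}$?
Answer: $- \frac{2299888993373}{973182} \approx -2.3633 \cdot 10^{6}$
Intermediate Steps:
$v{\left(N \right)} = - \frac{2 N}{75}$ ($v{\left(N \right)} = \frac{2 \frac{N}{-25}}{3} = \frac{2 N \left(- \frac{1}{25}\right)}{3} = \frac{2 \left(- \frac{N}{25}\right)}{3} = - \frac{2 N}{75}$)
$E{\left(I \right)} = 10 + 2 I$ ($E{\left(I \right)} = \left(10 + I\right) + I = 10 + 2 I$)
$c{\left(l \right)} = \frac{4 + l}{2 l}$ ($c{\left(l \right)} = \frac{l + \left(10 + 2 \left(-3\right)\right)}{l + l} = \frac{l + \left(10 - 6\right)}{2 l} = \left(l + 4\right) \frac{1}{2 l} = \left(4 + l\right) \frac{1}{2 l} = \frac{4 + l}{2 l}$)
$\frac{4535941}{c{\left(v{\left(31 \right)} \right)}} + \frac{2580355}{-695130} = \frac{4535941}{\frac{1}{2} \frac{1}{\left(- \frac{2}{75}\right) 31} \left(4 - \frac{62}{75}\right)} + \frac{2580355}{-695130} = \frac{4535941}{\frac{1}{2} \frac{1}{- \frac{62}{75}} \left(4 - \frac{62}{75}\right)} + 2580355 \left(- \frac{1}{695130}\right) = \frac{4535941}{\frac{1}{2} \left(- \frac{75}{62}\right) \frac{238}{75}} - \frac{516071}{139026} = \frac{4535941}{- \frac{119}{62}} - \frac{516071}{139026} = 4535941 \left(- \frac{62}{119}\right) - \frac{516071}{139026} = - \frac{281228342}{119} - \frac{516071}{139026} = - \frac{2299888993373}{973182}$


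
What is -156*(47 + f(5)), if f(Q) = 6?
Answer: -8268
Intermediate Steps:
-156*(47 + f(5)) = -156*(47 + 6) = -156*53 = -8268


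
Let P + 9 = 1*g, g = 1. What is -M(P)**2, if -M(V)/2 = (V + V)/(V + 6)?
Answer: -256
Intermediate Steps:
P = -8 (P = -9 + 1*1 = -9 + 1 = -8)
M(V) = -4*V/(6 + V) (M(V) = -2*(V + V)/(V + 6) = -2*2*V/(6 + V) = -4*V/(6 + V))
-M(P)**2 = -(-4*(-8)/(6 - 8))**2 = -(-4*(-8)/(-2))**2 = -(-4*(-8)*(-1/2))**2 = -1*(-16)**2 = -1*256 = -256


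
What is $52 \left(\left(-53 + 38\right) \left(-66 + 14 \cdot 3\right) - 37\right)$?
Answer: $16796$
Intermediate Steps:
$52 \left(\left(-53 + 38\right) \left(-66 + 14 \cdot 3\right) - 37\right) = 52 \left(- 15 \left(-66 + 42\right) - 37\right) = 52 \left(\left(-15\right) \left(-24\right) - 37\right) = 52 \left(360 - 37\right) = 52 \cdot 323 = 16796$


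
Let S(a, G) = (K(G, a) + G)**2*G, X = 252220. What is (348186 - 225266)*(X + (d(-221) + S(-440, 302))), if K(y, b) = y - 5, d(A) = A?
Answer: 13350329030920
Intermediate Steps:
K(y, b) = -5 + y
S(a, G) = G*(-5 + 2*G)**2 (S(a, G) = ((-5 + G) + G)**2*G = (-5 + 2*G)**2*G = G*(-5 + 2*G)**2)
(348186 - 225266)*(X + (d(-221) + S(-440, 302))) = (348186 - 225266)*(252220 + (-221 + 302*(-5 + 2*302)**2)) = 122920*(252220 + (-221 + 302*(-5 + 604)**2)) = 122920*(252220 + (-221 + 302*599**2)) = 122920*(252220 + (-221 + 302*358801)) = 122920*(252220 + (-221 + 108357902)) = 122920*(252220 + 108357681) = 122920*108609901 = 13350329030920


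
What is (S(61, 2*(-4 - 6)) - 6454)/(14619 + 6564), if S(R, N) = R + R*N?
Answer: -331/921 ≈ -0.35939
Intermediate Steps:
S(R, N) = R + N*R
(S(61, 2*(-4 - 6)) - 6454)/(14619 + 6564) = (61*(1 + 2*(-4 - 6)) - 6454)/(14619 + 6564) = (61*(1 + 2*(-10)) - 6454)/21183 = (61*(1 - 20) - 6454)*(1/21183) = (61*(-19) - 6454)*(1/21183) = (-1159 - 6454)*(1/21183) = -7613*1/21183 = -331/921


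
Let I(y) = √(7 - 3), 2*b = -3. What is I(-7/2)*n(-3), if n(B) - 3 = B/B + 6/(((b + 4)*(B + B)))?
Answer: 36/5 ≈ 7.2000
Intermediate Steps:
b = -3/2 (b = (½)*(-3) = -3/2 ≈ -1.5000)
n(B) = 4 + 6/(5*B) (n(B) = 3 + (B/B + 6/(((-3/2 + 4)*(B + B)))) = 3 + (1 + 6/((5*(2*B)/2))) = 3 + (1 + 6/((5*B))) = 3 + (1 + 6*(1/(5*B))) = 3 + (1 + 6/(5*B)) = 4 + 6/(5*B))
I(y) = 2 (I(y) = √4 = 2)
I(-7/2)*n(-3) = 2*(4 + (6/5)/(-3)) = 2*(4 + (6/5)*(-⅓)) = 2*(4 - ⅖) = 2*(18/5) = 36/5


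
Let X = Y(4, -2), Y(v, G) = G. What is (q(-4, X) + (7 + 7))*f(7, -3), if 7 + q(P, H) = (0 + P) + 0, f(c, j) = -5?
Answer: -15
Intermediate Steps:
X = -2
q(P, H) = -7 + P (q(P, H) = -7 + ((0 + P) + 0) = -7 + (P + 0) = -7 + P)
(q(-4, X) + (7 + 7))*f(7, -3) = ((-7 - 4) + (7 + 7))*(-5) = (-11 + 14)*(-5) = 3*(-5) = -15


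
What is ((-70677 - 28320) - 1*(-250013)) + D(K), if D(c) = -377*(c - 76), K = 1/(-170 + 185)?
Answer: 2694643/15 ≈ 1.7964e+5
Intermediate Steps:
K = 1/15 ≈ 0.066667
D(c) = 28652 - 377*c (D(c) = -377*(-76 + c) = 28652 - 377*c)
((-70677 - 28320) - 1*(-250013)) + D(K) = ((-70677 - 28320) - 1*(-250013)) + (28652 - 377*1/15) = (-98997 + 250013) + (28652 - 377/15) = 151016 + 429403/15 = 2694643/15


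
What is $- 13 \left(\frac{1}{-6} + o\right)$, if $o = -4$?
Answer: $\frac{325}{6} \approx 54.167$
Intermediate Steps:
$- 13 \left(\frac{1}{-6} + o\right) = - 13 \left(\frac{1}{-6} - 4\right) = - 13 \left(- \frac{1}{6} - 4\right) = \left(-13\right) \left(- \frac{25}{6}\right) = \frac{325}{6}$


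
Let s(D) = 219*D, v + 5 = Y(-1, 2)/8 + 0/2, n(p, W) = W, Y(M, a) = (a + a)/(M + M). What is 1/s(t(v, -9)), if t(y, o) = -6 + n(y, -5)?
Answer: -1/2409 ≈ -0.00041511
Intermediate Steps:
Y(M, a) = a/M (Y(M, a) = (2*a)/((2*M)) = (2*a)*(1/(2*M)) = a/M)
v = -21/4 (v = -5 + ((2/(-1))/8 + 0/2) = -5 + ((2*(-1))*(⅛) + 0*(½)) = -5 + (-2*⅛ + 0) = -5 + (-¼ + 0) = -5 - ¼ = -21/4 ≈ -5.2500)
t(y, o) = -11 (t(y, o) = -6 - 5 = -11)
1/s(t(v, -9)) = 1/(219*(-11)) = 1/(-2409) = -1/2409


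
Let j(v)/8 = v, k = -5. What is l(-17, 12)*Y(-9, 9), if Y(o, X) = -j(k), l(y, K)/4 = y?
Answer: -2720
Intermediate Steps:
j(v) = 8*v
l(y, K) = 4*y
Y(o, X) = 40 (Y(o, X) = -8*(-5) = -1*(-40) = 40)
l(-17, 12)*Y(-9, 9) = (4*(-17))*40 = -68*40 = -2720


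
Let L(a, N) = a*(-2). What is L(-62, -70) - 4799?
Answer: -4675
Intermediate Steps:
L(a, N) = -2*a
L(-62, -70) - 4799 = -2*(-62) - 4799 = 124 - 4799 = -4675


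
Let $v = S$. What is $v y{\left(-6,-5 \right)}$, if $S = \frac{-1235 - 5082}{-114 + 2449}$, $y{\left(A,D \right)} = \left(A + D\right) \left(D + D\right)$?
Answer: $- \frac{138974}{467} \approx -297.59$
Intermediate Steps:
$y{\left(A,D \right)} = 2 D \left(A + D\right)$ ($y{\left(A,D \right)} = \left(A + D\right) 2 D = 2 D \left(A + D\right)$)
$S = - \frac{6317}{2335} \approx -2.7054$
$v = - \frac{6317}{2335} \approx -2.7054$
$v y{\left(-6,-5 \right)} = - \frac{6317 \cdot 2 \left(-5\right) \left(-6 - 5\right)}{2335} = - \frac{6317 \cdot 2 \left(-5\right) \left(-11\right)}{2335} = \left(- \frac{6317}{2335}\right) 110 = - \frac{138974}{467}$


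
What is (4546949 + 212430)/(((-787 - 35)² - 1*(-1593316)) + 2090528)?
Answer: 4759379/4359528 ≈ 1.0917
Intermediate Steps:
(4546949 + 212430)/(((-787 - 35)² - 1*(-1593316)) + 2090528) = 4759379/(((-822)² + 1593316) + 2090528) = 4759379/((675684 + 1593316) + 2090528) = 4759379/(2269000 + 2090528) = 4759379/4359528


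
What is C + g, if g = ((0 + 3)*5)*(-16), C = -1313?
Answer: -1553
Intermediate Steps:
g = -240 (g = (3*5)*(-16) = 15*(-16) = -240)
C + g = -1313 - 240 = -1553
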